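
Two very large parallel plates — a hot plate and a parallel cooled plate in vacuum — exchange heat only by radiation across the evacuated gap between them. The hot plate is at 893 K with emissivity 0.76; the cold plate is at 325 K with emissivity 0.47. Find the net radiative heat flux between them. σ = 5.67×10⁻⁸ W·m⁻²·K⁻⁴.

q ≈ 14500 W/m²

For two infinite grey parallel plates, q = σ(T₁⁴ − T₂⁴)/(1/ε₁ + 1/ε₂ − 1).
T₁⁴ − T₂⁴ = 6.359×10¹¹ − 1.116×10¹⁰ = 6.248×10¹¹ K⁴.
1/ε₁ + 1/ε₂ − 1 = 1.316 + 2.128 − 1 = 2.443.
q = 5.67×10⁻⁸ × 6.248×10¹¹ / 2.443.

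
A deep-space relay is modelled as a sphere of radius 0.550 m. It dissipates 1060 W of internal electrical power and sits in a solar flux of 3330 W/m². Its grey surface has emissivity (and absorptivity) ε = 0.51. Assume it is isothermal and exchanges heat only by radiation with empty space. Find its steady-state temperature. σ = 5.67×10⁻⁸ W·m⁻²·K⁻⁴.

At steady state, absorbed solar power + internal power = radiated power.
Absorbed: α·S·A_cross = 0.51·3330·0.9503 = 1614 W (cross-section πr²).
Total input = 1614 + 1060 = 2674 W.
Radiated: εσ·A_surf·T⁴ with A_surf = 4πr² = 3.801 m².
T⁴ = 2674/(0.51·5.67×10⁻⁸·3.801) = 2.433×10¹⁰ K⁴.

T ≈ 395 K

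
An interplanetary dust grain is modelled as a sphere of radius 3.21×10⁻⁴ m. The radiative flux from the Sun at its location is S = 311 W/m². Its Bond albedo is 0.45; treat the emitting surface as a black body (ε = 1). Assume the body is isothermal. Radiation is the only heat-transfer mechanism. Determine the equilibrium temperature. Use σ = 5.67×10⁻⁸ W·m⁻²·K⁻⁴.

At equilibrium, absorbed power = emitted power.
Absorbing cross-section = πr² = 3.237×10⁻⁷ m²; emitting surface = 4πr² = 1.295×10⁻⁶ m² (ratio 4).
(1−a)S·A_cross = εσ·A_surf·T⁴  ⇒  T⁴ = (1−a)S/(4σ).
T⁴ = 0.550·311/(4·5.67×10⁻⁸) = 7.542×10⁸ K⁴.
T = (7.542×10⁸)^(1/4).

T ≈ 166 K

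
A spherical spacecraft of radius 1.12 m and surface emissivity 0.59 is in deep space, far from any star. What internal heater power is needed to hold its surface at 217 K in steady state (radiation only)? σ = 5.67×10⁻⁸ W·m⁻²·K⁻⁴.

P = εσ·4πr²·T⁴.
4πr² = 15.76 m²; T⁴ = 2.217×10⁹ K⁴.
P = 0.59·5.67×10⁻⁸·15.76·2.217×10⁹.

P ≈ 1170 W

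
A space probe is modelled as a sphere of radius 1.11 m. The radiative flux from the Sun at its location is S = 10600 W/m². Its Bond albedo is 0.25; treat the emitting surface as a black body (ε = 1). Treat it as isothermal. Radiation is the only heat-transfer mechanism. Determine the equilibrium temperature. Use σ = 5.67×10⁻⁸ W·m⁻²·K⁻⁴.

At equilibrium, absorbed power = emitted power.
Absorbing cross-section = πr² = 3.871 m²; emitting surface = 4πr² = 15.48 m² (ratio 4).
(1−a)S·A_cross = εσ·A_surf·T⁴  ⇒  T⁴ = (1−a)S/(4σ).
T⁴ = 0.750·10600/(4·5.67×10⁻⁸) = 3.505×10¹⁰ K⁴.
T = (3.505×10¹⁰)^(1/4).

T ≈ 433 K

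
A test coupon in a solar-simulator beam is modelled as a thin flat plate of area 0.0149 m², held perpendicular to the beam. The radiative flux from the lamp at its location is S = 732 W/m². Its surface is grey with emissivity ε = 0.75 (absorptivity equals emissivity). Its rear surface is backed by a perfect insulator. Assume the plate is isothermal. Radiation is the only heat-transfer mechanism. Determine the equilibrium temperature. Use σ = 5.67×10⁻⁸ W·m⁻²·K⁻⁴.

At equilibrium, absorbed power = emitted power.
Absorbing cross-section = A = 0.01490 m²; emitting surface = A = 0.01490 m² (ratio 1).
εS·A_cross = εσ·A_surf·T⁴  ⇒  T⁴ = S/(1σ)   (ε cancels).
T⁴ = 732/(1·5.67×10⁻⁸) = 1.291×10¹⁰ K⁴.
T = (1.291×10¹⁰)^(1/4).

T ≈ 337 K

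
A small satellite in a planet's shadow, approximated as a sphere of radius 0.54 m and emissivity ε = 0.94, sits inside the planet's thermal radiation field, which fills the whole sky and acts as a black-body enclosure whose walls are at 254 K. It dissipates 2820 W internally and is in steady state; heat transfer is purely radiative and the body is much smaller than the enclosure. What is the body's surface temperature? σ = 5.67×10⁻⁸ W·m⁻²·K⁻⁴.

For a small grey body in a large enclosure, net radiated power = εσA(T⁴ − T_w⁴).
Steady state: P = εσA(T⁴ − T_w⁴) with A = 4πr² = 3.664 m².
T⁴ = P/(εσA) + T_w⁴ = 2820/(0.94·5.67×10⁻⁸·3.664) + (254)⁴
    = 1.444×10¹⁰ + 4.162×10⁹ = 1.860×10¹⁰ K⁴.

T ≈ 369 K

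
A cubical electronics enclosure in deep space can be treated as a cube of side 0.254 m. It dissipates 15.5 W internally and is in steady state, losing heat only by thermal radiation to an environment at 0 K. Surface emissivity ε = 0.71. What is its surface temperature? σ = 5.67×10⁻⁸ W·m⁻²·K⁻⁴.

T ≈ 178 K

Steady state: internal power = radiated power, P = εσA T⁴.
Radiating area A = 6L² = 0.3871 m².
T⁴ = P/(εσA) = 15.5/(0.71·5.67×10⁻⁸·0.3871) = 9.947×10⁸ K⁴.
T = (9.947×10⁸)^(1/4).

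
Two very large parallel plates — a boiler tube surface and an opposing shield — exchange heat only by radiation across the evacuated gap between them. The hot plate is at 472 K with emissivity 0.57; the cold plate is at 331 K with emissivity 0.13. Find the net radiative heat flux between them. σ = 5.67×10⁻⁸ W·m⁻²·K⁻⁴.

q ≈ 253 W/m²

For two infinite grey parallel plates, q = σ(T₁⁴ − T₂⁴)/(1/ε₁ + 1/ε₂ − 1).
T₁⁴ − T₂⁴ = 4.963×10¹⁰ − 1.200×10¹⁰ = 3.763×10¹⁰ K⁴.
1/ε₁ + 1/ε₂ − 1 = 1.754 + 7.692 − 1 = 8.447.
q = 5.67×10⁻⁸ × 3.763×10¹⁰ / 8.447.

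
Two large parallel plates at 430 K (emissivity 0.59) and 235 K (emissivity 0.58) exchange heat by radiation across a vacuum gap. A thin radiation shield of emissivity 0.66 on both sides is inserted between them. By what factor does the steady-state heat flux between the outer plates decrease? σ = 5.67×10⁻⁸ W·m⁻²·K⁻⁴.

factor ≈ 1.84

Without shield: q₀ = σΔ(T⁴)/(1/ε₁+1/ε₂−1) with denominator 2.419.
With shield the two gaps are in series; the resistances add: (1/ε₁+1/ε_s−1)+(1/ε_s+1/ε₂−1) = 2.210+2.239 = 4.449.
Heat-flux ratio q₀/q = 4.449/2.419.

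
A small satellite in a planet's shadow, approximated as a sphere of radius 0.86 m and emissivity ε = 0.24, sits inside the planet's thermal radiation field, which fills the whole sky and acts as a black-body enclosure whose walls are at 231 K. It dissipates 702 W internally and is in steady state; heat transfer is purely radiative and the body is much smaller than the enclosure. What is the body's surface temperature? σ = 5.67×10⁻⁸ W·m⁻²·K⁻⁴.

T ≈ 303 K

For a small grey body in a large enclosure, net radiated power = εσA(T⁴ − T_w⁴).
Steady state: P = εσA(T⁴ − T_w⁴) with A = 4πr² = 9.294 m².
T⁴ = P/(εσA) + T_w⁴ = 702/(0.24·5.67×10⁻⁸·9.294) + (231)⁴
    = 5.551×10⁹ + 2.847×10⁹ = 8.398×10⁹ K⁴.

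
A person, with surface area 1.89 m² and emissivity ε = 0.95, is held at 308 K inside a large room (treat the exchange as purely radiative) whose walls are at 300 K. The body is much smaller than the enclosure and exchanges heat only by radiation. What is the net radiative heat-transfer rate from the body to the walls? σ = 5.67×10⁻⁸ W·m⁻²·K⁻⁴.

P_net ≈ 91.5 W

For a small grey body in a large enclosure: P_net = εσA(T_body⁴ − T_wall⁴).
A = 1.89 m²; T_body⁴ − T_wall⁴ = 8.999×10⁹ − 8.100×10⁹ = 8.992×10⁸ K⁴.
|P_net| = 0.95·5.67×10⁻⁸·1.890·8.992×10⁸.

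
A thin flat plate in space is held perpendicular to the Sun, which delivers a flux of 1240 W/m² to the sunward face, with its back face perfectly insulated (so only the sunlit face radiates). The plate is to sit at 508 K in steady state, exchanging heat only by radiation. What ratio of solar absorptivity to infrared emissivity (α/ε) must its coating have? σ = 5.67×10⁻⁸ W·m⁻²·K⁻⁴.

Balance: αS·A = εσ·1A·T⁴ ⇒ α/ε = σT⁴/S.
α/ε = 5.67×10⁻⁸·(508)⁴/1240 = 5.67×10⁻⁸·6.660×10¹⁰/1240.

α/ε ≈ 3.05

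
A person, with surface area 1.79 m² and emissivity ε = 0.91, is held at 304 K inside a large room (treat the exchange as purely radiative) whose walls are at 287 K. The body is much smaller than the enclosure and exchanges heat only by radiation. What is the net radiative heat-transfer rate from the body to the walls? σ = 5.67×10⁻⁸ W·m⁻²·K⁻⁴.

For a small grey body in a large enclosure: P_net = εσA(T_body⁴ − T_wall⁴).
A = 1.79 m²; T_body⁴ − T_wall⁴ = 8.541×10⁹ − 6.785×10⁹ = 1.756×10⁹ K⁴.
|P_net| = 0.91·5.67×10⁻⁸·1.790·1.756×10⁹.

P_net ≈ 162 W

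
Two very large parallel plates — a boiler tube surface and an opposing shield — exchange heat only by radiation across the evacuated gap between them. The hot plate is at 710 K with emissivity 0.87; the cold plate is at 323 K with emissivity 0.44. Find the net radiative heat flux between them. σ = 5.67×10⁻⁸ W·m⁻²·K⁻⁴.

q ≈ 5690 W/m²

For two infinite grey parallel plates, q = σ(T₁⁴ − T₂⁴)/(1/ε₁ + 1/ε₂ − 1).
T₁⁴ − T₂⁴ = 2.541×10¹¹ − 1.088×10¹⁰ = 2.432×10¹¹ K⁴.
1/ε₁ + 1/ε₂ − 1 = 1.149 + 2.273 − 1 = 2.422.
q = 5.67×10⁻⁸ × 2.432×10¹¹ / 2.422.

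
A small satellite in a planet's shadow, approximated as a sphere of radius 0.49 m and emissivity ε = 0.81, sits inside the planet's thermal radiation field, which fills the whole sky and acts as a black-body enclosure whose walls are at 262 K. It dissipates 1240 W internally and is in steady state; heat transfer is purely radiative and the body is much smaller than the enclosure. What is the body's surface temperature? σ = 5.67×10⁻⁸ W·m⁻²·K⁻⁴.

T ≈ 342 K

For a small grey body in a large enclosure, net radiated power = εσA(T⁴ − T_w⁴).
Steady state: P = εσA(T⁴ − T_w⁴) with A = 4πr² = 3.017 m².
T⁴ = P/(εσA) + T_w⁴ = 1240/(0.81·5.67×10⁻⁸·3.017) + (262)⁴
    = 8.949×10⁹ + 4.712×10⁹ = 1.366×10¹⁰ K⁴.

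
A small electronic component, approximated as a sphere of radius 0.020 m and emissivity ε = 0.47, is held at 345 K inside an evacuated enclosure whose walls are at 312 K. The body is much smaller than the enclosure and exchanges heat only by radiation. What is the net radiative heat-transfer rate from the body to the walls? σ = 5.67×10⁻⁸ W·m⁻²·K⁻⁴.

P_net ≈ 0.628 W

For a small grey body in a large enclosure: P_net = εσA(T_body⁴ − T_wall⁴).
A = 4πr² = 0.005027 m²; T_body⁴ − T_wall⁴ = 1.417×10¹⁰ − 9.476×10⁹ = 4.691×10⁹ K⁴.
|P_net| = 0.47·5.67×10⁻⁸·0.005027·4.691×10⁹.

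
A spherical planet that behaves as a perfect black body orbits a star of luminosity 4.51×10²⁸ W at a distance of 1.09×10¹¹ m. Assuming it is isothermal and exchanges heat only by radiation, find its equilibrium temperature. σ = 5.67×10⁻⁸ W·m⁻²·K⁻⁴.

First find the stellar flux at distance d: S = L/(4πd²) = 4.51×10²⁸/(4π·(1.09×10¹¹)²) = 3.021×10⁵ W/m².
For an isothermal sphere, absorbed (1−a)S·πr² = emitted σ·4πr²·T⁴, so T⁴ = (1−a)S/(4σ).
T⁴ = 1.00·3.021×10⁵/(4·5.67×10⁻⁸) = 1.332×10¹² K⁴.

T ≈ 1070 K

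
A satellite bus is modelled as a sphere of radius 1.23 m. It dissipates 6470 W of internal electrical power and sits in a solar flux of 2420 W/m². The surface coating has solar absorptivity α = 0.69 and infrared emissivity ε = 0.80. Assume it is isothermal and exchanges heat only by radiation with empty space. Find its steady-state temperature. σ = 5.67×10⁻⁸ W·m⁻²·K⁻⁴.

At steady state, absorbed solar power + internal power = radiated power.
Absorbed: α·S·A_cross = 0.69·2420·4.753 = 7936 W (cross-section πr²).
Total input = 7936 + 6470 = 14410 W.
Radiated: εσ·A_surf·T⁴ with A_surf = 4πr² = 19.01 m².
T⁴ = 14410/(0.80·5.67×10⁻⁸·19.01) = 1.671×10¹⁰ K⁴.

T ≈ 360 K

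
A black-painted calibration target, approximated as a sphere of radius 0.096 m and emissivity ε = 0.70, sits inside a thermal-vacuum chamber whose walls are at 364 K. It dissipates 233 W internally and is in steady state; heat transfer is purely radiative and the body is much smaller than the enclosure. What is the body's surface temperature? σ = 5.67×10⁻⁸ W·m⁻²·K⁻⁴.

T ≈ 511 K

For a small grey body in a large enclosure, net radiated power = εσA(T⁴ − T_w⁴).
Steady state: P = εσA(T⁴ − T_w⁴) with A = 4πr² = 0.1158 m².
T⁴ = P/(εσA) + T_w⁴ = 233/(0.70·5.67×10⁻⁸·0.1158) + (364)⁴
    = 5.069×10¹⁰ + 1.756×10¹⁰ = 6.825×10¹⁰ K⁴.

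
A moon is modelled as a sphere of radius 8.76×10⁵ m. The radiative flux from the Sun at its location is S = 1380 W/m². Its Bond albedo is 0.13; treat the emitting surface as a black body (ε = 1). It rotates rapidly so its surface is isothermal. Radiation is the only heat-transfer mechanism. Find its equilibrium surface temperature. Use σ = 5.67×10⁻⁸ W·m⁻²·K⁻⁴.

At equilibrium, absorbed power = emitted power.
Absorbing cross-section = πr² = 2.411×10¹² m²; emitting surface = 4πr² = 9.643×10¹² m² (ratio 4).
(1−a)S·A_cross = εσ·A_surf·T⁴  ⇒  T⁴ = (1−a)S/(4σ).
T⁴ = 0.870·1380/(4·5.67×10⁻⁸) = 5.294×10⁹ K⁴.
T = (5.294×10⁹)^(1/4).

T ≈ 270 K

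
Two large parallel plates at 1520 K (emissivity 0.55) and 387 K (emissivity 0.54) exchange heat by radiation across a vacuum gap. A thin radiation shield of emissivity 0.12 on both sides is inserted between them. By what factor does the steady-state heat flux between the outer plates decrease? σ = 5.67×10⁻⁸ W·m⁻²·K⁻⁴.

Without shield: q₀ = σΔ(T⁴)/(1/ε₁+1/ε₂−1) with denominator 2.670.
With shield the two gaps are in series; the resistances add: (1/ε₁+1/ε_s−1)+(1/ε_s+1/ε₂−1) = 9.152+9.185 = 18.34.
Heat-flux ratio q₀/q = 18.34/2.670.

factor ≈ 6.87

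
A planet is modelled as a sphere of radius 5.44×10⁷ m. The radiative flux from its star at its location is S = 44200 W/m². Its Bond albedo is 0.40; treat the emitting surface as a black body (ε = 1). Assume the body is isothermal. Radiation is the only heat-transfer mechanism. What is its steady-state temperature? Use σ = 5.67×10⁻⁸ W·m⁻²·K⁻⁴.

At equilibrium, absorbed power = emitted power.
Absorbing cross-section = πr² = 9.297×10¹⁵ m²; emitting surface = 4πr² = 3.719×10¹⁶ m² (ratio 4).
(1−a)S·A_cross = εσ·A_surf·T⁴  ⇒  T⁴ = (1−a)S/(4σ).
T⁴ = 0.600·44200/(4·5.67×10⁻⁸) = 1.169×10¹¹ K⁴.
T = (1.169×10¹¹)^(1/4).

T ≈ 585 K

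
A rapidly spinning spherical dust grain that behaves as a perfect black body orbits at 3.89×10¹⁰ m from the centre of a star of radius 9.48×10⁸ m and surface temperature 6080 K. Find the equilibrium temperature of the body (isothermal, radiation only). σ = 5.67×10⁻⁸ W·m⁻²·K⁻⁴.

T ≈ 671 K

The star's surface emits σT_*⁴; at distance d the flux is S = σT_*⁴(R_*/d)².
S = 5.67×10⁻⁸·(6080)⁴·(9.48×10⁸/3.89×10¹⁰)² = 46020 W/m².
For an isothermal sphere T⁴ = (1−a)S/(4σ) = 2.029×10¹¹ K⁴.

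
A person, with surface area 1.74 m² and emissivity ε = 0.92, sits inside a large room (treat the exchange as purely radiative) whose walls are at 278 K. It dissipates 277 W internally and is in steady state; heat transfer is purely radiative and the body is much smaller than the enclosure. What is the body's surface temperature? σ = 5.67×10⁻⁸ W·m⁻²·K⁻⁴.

T ≈ 308 K

For a small grey body in a large enclosure, net radiated power = εσA(T⁴ − T_w⁴).
Steady state: P = εσA(T⁴ − T_w⁴) with A = 1.74 m².
T⁴ = P/(εσA) + T_w⁴ = 277/(0.92·5.67×10⁻⁸·1.740) + (278)⁴
    = 3.052×10⁹ + 5.973×10⁹ = 9.025×10⁹ K⁴.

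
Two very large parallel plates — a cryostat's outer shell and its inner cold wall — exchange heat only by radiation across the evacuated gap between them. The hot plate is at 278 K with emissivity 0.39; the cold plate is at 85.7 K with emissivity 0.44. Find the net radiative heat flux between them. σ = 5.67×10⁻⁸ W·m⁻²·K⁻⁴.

For two infinite grey parallel plates, q = σ(T₁⁴ − T₂⁴)/(1/ε₁ + 1/ε₂ − 1).
T₁⁴ − T₂⁴ = 5.973×10⁹ − 5.394×10⁷ = 5.919×10⁹ K⁴.
1/ε₁ + 1/ε₂ − 1 = 2.564 + 2.273 − 1 = 3.837.
q = 5.67×10⁻⁸ × 5.919×10⁹ / 3.837.

q ≈ 87.5 W/m²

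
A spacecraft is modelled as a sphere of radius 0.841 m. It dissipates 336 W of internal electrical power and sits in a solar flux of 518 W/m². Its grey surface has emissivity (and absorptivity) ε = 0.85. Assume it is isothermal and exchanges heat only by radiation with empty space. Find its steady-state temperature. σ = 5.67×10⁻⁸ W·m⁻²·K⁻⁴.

At steady state, absorbed solar power + internal power = radiated power.
Absorbed: α·S·A_cross = 0.85·518·2.222 = 978.3 W (cross-section πr²).
Total input = 978.3 + 336 = 1314 W.
Radiated: εσ·A_surf·T⁴ with A_surf = 4πr² = 8.888 m².
T⁴ = 1314/(0.85·5.67×10⁻⁸·8.888) = 3.068×10⁹ K⁴.

T ≈ 235 K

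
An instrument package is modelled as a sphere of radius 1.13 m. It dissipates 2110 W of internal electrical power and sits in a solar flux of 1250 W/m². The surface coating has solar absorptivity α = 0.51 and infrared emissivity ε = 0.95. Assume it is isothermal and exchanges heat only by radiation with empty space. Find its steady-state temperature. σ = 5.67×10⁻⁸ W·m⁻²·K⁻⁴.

T ≈ 271 K

At steady state, absorbed solar power + internal power = radiated power.
Absorbed: α·S·A_cross = 0.51·1250·4.011 = 2557 W (cross-section πr²).
Total input = 2557 + 2110 = 4667 W.
Radiated: εσ·A_surf·T⁴ with A_surf = 4πr² = 16.05 m².
T⁴ = 4667/(0.95·5.67×10⁻⁸·16.05) = 5.400×10⁹ K⁴.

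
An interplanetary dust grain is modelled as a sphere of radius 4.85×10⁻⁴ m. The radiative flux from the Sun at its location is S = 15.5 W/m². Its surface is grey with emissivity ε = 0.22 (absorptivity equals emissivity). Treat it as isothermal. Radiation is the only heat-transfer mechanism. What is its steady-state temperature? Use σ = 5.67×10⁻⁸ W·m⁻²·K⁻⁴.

T ≈ 90.9 K

At equilibrium, absorbed power = emitted power.
Absorbing cross-section = πr² = 7.390×10⁻⁷ m²; emitting surface = 4πr² = 2.956×10⁻⁶ m² (ratio 4).
εS·A_cross = εσ·A_surf·T⁴  ⇒  T⁴ = S/(4σ)   (ε cancels).
T⁴ = 15.5/(4·5.67×10⁻⁸) = 6.834×10⁷ K⁴.
T = (6.834×10⁷)^(1/4).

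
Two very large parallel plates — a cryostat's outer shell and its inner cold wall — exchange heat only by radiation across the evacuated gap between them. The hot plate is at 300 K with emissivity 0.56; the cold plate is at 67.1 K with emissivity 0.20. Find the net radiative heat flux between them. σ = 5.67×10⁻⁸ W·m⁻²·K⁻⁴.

q ≈ 79.2 W/m²

For two infinite grey parallel plates, q = σ(T₁⁴ − T₂⁴)/(1/ε₁ + 1/ε₂ − 1).
T₁⁴ − T₂⁴ = 8.100×10⁹ − 2.027×10⁷ = 8.080×10⁹ K⁴.
1/ε₁ + 1/ε₂ − 1 = 1.786 + 5.000 − 1 = 5.786.
q = 5.67×10⁻⁸ × 8.080×10⁹ / 5.786.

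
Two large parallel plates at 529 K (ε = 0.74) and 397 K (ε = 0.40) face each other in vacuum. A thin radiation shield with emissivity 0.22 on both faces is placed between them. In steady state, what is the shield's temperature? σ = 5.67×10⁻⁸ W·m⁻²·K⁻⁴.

In steady state the net flux on the hot side equals that on the cold side.
σ(T₁⁴−T_s⁴)/D₁ = σ(T_s⁴−T₂⁴)/D₂, with D₁ = 1/ε₁+1/ε_s−1 = 4.897, D₂ = 1/ε_s+1/ε₂−1 = 6.045.
Solve for T_s⁴: T_s⁴ = (D₂·T₁⁴ + D₁·T₂⁴)/(D₁+D₂) = 5.438×10¹⁰ K⁴.

T_s ≈ 483 K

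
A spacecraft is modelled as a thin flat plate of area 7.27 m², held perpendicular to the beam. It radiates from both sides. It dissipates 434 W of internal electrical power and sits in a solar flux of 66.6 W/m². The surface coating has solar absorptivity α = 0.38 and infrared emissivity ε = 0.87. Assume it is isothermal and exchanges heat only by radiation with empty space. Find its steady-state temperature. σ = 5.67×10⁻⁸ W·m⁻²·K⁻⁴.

At steady state, absorbed solar power + internal power = radiated power.
Absorbed: α·S·A_cross = 0.38·66.6·7.270 = 184.0 W (cross-section A).
Total input = 184.0 + 434 = 618.0 W.
Radiated: εσ·A_surf·T⁴ with A_surf = 2A = 14.54 m².
T⁴ = 618.0/(0.87·5.67×10⁻⁸·14.54) = 8.616×10⁸ K⁴.

T ≈ 171 K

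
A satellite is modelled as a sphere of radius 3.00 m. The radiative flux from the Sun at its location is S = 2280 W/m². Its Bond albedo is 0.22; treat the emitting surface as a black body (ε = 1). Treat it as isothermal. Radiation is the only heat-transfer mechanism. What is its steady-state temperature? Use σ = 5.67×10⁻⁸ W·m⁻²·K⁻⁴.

At equilibrium, absorbed power = emitted power.
Absorbing cross-section = πr² = 28.27 m²; emitting surface = 4πr² = 113.1 m² (ratio 4).
(1−a)S·A_cross = εσ·A_surf·T⁴  ⇒  T⁴ = (1−a)S/(4σ).
T⁴ = 0.780·2280/(4·5.67×10⁻⁸) = 7.841×10⁹ K⁴.
T = (7.841×10⁹)^(1/4).

T ≈ 298 K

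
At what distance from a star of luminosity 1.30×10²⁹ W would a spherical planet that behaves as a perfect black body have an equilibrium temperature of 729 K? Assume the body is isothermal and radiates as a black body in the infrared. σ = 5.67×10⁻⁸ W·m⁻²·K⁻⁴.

For an isothermal black-emitting sphere, (1−a)S·πr² = σ·4πr²·T⁴ ⇒ S = 4σT⁴/(1−a).
S = 4·5.67×10⁻⁸·(729)⁴/1.00 = 64060 W/m².
Flux falls as S = L/(4πd²), so d = √(L/(4πS)) = √(1.30×10²⁹/(4π·64060)).

d ≈ 4.02×10¹¹ m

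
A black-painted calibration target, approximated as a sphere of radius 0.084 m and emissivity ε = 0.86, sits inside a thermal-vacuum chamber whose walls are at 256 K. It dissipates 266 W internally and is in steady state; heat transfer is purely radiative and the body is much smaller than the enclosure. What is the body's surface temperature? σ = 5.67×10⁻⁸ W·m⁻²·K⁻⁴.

T ≈ 507 K

For a small grey body in a large enclosure, net radiated power = εσA(T⁴ − T_w⁴).
Steady state: P = εσA(T⁴ − T_w⁴) with A = 4πr² = 0.08867 m².
T⁴ = P/(εσA) + T_w⁴ = 266/(0.86·5.67×10⁻⁸·0.08867) + (256)⁴
    = 6.152×10¹⁰ + 4.295×10⁹ = 6.582×10¹⁰ K⁴.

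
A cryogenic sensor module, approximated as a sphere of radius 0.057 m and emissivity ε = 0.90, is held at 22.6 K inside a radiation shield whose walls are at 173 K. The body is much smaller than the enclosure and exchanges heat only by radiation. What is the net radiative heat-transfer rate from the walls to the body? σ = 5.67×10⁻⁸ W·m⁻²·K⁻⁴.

P_net ≈ 1.87 W

For a small grey body in a large enclosure: P_net = εσA(T_body⁴ − T_wall⁴).
A = 4πr² = 0.04083 m²; T_body⁴ − T_wall⁴ = 2.609×10⁵ − 8.957×10⁸ = -8.955×10⁸ K⁴.
|P_net| = 0.90·5.67×10⁻⁸·0.04083·8.955×10⁸.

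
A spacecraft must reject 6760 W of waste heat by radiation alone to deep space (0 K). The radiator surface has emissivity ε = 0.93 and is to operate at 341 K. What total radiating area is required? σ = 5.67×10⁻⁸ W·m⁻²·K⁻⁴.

P = εσA T⁴ ⇒ A = P/(εσT⁴).
T⁴ = 1.352×10¹⁰ K⁴.
A = 6760/(0.93 × 5.67×10⁻⁸ × 1.352×10¹⁰).

A ≈ 9.48 m²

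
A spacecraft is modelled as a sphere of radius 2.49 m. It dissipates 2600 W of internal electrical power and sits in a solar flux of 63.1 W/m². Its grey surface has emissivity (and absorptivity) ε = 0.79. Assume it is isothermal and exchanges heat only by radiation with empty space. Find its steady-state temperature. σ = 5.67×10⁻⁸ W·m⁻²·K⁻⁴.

At steady state, absorbed solar power + internal power = radiated power.
Absorbed: α·S·A_cross = 0.79·63.1·19.48 = 971.0 W (cross-section πr²).
Total input = 971.0 + 2600 = 3571 W.
Radiated: εσ·A_surf·T⁴ with A_surf = 4πr² = 77.91 m².
T⁴ = 3571/(0.79·5.67×10⁻⁸·77.91) = 1.023×10⁹ K⁴.

T ≈ 179 K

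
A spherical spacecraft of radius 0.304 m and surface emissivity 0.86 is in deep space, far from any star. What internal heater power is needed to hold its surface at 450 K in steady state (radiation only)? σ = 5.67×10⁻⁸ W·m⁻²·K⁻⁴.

P ≈ 2320 W

P = εσ·4πr²·T⁴.
4πr² = 1.161 m²; T⁴ = 4.101×10¹⁰ K⁴.
P = 0.86·5.67×10⁻⁸·1.161·4.101×10¹⁰.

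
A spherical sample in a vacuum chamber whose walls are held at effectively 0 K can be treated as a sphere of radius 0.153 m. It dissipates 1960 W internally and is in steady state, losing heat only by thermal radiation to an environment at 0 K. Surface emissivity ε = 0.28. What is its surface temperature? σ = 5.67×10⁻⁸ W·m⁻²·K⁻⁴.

T ≈ 805 K

Steady state: internal power = radiated power, P = εσA T⁴.
Radiating area A = 4πr² = 0.2942 m².
T⁴ = P/(εσA) = 1960/(0.28·5.67×10⁻⁸·0.2942) = 4.197×10¹¹ K⁴.
T = (4.197×10¹¹)^(1/4).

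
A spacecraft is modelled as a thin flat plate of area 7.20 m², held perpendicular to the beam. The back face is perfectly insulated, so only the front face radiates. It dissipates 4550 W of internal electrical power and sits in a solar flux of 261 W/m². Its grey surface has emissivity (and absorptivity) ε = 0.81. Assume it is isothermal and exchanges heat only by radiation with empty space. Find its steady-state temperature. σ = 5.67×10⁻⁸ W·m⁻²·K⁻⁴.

At steady state, absorbed solar power + internal power = radiated power.
Absorbed: α·S·A_cross = 0.81·261·7.200 = 1522 W (cross-section A).
Total input = 1522 + 4550 = 6072 W.
Radiated: εσ·A_surf·T⁴ with A_surf = A = 7.200 m².
T⁴ = 6072/(0.81·5.67×10⁻⁸·7.200) = 1.836×10¹⁰ K⁴.

T ≈ 368 K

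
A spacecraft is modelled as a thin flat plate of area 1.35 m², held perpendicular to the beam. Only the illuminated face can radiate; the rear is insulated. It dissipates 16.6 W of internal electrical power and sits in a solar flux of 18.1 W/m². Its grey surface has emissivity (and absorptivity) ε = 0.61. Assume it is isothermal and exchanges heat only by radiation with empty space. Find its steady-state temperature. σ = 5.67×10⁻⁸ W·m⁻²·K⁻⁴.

T ≈ 161 K

At steady state, absorbed solar power + internal power = radiated power.
Absorbed: α·S·A_cross = 0.61·18.1·1.350 = 14.91 W (cross-section A).
Total input = 14.91 + 16.6 = 31.51 W.
Radiated: εσ·A_surf·T⁴ with A_surf = A = 1.350 m².
T⁴ = 31.51/(0.61·5.67×10⁻⁸·1.350) = 6.747×10⁸ K⁴.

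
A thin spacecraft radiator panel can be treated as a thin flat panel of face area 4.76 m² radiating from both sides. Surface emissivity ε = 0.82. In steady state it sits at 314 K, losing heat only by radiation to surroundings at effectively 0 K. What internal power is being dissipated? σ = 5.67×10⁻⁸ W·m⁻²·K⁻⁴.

P ≈ 4300 W

Steady state: P = εσA T⁴.
A = 2·4.76 = 9.520 m²; T⁴ = (314)⁴ = 9.721×10⁹ K⁴.
P = 0.82 × 5.67×10⁻⁸ × 9.520 × 9.721×10⁹.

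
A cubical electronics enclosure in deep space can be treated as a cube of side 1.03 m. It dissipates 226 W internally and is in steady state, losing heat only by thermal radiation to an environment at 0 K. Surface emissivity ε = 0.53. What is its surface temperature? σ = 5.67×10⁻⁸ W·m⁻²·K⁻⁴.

Steady state: internal power = radiated power, P = εσA T⁴.
Radiating area A = 6L² = 6.365 m².
T⁴ = P/(εσA) = 226/(0.53·5.67×10⁻⁸·6.365) = 1.181×10⁹ K⁴.
T = (1.181×10⁹)^(1/4).

T ≈ 185 K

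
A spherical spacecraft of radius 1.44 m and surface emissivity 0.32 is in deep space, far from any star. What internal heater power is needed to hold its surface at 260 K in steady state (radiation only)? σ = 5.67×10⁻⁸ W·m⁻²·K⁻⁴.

P = εσ·4πr²·T⁴.
4πr² = 26.06 m²; T⁴ = 4.570×10⁹ K⁴.
P = 0.32·5.67×10⁻⁸·26.06·4.570×10⁹.

P ≈ 2160 W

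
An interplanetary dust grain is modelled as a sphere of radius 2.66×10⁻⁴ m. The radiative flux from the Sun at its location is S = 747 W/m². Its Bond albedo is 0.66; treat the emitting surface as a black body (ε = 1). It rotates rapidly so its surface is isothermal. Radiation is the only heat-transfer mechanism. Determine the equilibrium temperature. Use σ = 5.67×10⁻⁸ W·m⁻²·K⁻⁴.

At equilibrium, absorbed power = emitted power.
Absorbing cross-section = πr² = 2.223×10⁻⁷ m²; emitting surface = 4πr² = 8.891×10⁻⁷ m² (ratio 4).
(1−a)S·A_cross = εσ·A_surf·T⁴  ⇒  T⁴ = (1−a)S/(4σ).
T⁴ = 0.340·747/(4·5.67×10⁻⁸) = 1.120×10⁹ K⁴.
T = (1.120×10⁹)^(1/4).

T ≈ 183 K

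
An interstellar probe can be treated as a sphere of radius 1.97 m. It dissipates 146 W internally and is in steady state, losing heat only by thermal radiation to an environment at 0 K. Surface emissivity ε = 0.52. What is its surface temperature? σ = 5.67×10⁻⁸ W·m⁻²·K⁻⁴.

Steady state: internal power = radiated power, P = εσA T⁴.
Radiating area A = 4πr² = 48.77 m².
T⁴ = P/(εσA) = 146/(0.52·5.67×10⁻⁸·48.77) = 1.015×10⁸ K⁴.
T = (1.015×10⁸)^(1/4).

T ≈ 100 K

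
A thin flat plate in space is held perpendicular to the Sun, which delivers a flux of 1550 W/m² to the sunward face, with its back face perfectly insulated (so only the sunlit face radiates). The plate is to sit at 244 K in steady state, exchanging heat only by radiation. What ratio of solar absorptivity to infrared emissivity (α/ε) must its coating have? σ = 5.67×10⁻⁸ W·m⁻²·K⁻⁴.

α/ε ≈ 0.130

Balance: αS·A = εσ·1A·T⁴ ⇒ α/ε = σT⁴/S.
α/ε = 5.67×10⁻⁸·(244)⁴/1550 = 5.67×10⁻⁸·3.545×10⁹/1550.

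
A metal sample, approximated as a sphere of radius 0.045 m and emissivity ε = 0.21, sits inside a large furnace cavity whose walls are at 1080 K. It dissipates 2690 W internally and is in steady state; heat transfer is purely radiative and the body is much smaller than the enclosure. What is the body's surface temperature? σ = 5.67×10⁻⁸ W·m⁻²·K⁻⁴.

For a small grey body in a large enclosure, net radiated power = εσA(T⁴ − T_w⁴).
Steady state: P = εσA(T⁴ − T_w⁴) with A = 4πr² = 0.02545 m².
T⁴ = P/(εσA) + T_w⁴ = 2690/(0.21·5.67×10⁻⁸·0.02545) + (1080)⁴
    = 8.878×10¹² + 1.360×10¹² = 1.024×10¹³ K⁴.

T ≈ 1790 K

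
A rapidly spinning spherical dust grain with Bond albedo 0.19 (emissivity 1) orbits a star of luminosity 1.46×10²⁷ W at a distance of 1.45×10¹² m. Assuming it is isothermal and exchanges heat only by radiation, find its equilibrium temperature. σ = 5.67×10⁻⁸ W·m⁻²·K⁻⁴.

T ≈ 119 K

First find the stellar flux at distance d: S = L/(4πd²) = 1.46×10²⁷/(4π·(1.45×10¹²)²) = 55.26 W/m².
For an isothermal sphere, absorbed (1−a)S·πr² = emitted σ·4πr²·T⁴, so T⁴ = (1−a)S/(4σ).
T⁴ = 0.810·55.26/(4·5.67×10⁻⁸) = 1.974×10⁸ K⁴.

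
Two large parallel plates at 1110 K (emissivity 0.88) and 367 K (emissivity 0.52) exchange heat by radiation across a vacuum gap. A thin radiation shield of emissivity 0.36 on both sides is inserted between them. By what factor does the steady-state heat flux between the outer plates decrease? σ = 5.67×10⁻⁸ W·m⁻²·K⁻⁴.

factor ≈ 3.21

Without shield: q₀ = σΔ(T⁴)/(1/ε₁+1/ε₂−1) with denominator 2.059.
With shield the two gaps are in series; the resistances add: (1/ε₁+1/ε_s−1)+(1/ε_s+1/ε₂−1) = 2.914+3.701 = 6.615.
Heat-flux ratio q₀/q = 6.615/2.059.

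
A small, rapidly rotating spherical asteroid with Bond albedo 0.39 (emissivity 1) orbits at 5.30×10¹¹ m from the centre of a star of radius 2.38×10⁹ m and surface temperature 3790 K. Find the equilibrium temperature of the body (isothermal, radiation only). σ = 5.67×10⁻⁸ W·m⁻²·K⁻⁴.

The star's surface emits σT_*⁴; at distance d the flux is S = σT_*⁴(R_*/d)².
S = 5.67×10⁻⁸·(3790)⁴·(2.38×10⁹/5.30×10¹¹)² = 235.9 W/m².
For an isothermal sphere T⁴ = (1−a)S/(4σ) = 6.345×10⁸ K⁴.

T ≈ 159 K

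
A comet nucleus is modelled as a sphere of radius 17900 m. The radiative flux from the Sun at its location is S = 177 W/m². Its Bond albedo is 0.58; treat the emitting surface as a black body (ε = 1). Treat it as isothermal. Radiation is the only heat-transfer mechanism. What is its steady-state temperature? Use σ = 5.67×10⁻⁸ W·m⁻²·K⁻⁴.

At equilibrium, absorbed power = emitted power.
Absorbing cross-section = πr² = 1.007×10⁹ m²; emitting surface = 4πr² = 4.026×10⁹ m² (ratio 4).
(1−a)S·A_cross = εσ·A_surf·T⁴  ⇒  T⁴ = (1−a)S/(4σ).
T⁴ = 0.420·177/(4·5.67×10⁻⁸) = 3.278×10⁸ K⁴.
T = (3.278×10⁸)^(1/4).

T ≈ 135 K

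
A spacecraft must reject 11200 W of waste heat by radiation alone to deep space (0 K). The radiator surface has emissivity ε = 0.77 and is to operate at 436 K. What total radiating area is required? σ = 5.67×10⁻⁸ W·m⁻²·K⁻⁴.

P = εσA T⁴ ⇒ A = P/(εσT⁴).
T⁴ = 3.614×10¹⁰ K⁴.
A = 11200/(0.77 × 5.67×10⁻⁸ × 3.614×10¹⁰).

A ≈ 7.10 m²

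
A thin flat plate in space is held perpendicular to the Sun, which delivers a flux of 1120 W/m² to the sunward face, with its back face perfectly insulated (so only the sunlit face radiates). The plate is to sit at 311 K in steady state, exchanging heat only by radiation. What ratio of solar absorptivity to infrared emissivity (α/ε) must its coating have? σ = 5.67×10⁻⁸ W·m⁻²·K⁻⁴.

α/ε ≈ 0.474

Balance: αS·A = εσ·1A·T⁴ ⇒ α/ε = σT⁴/S.
α/ε = 5.67×10⁻⁸·(311)⁴/1120 = 5.67×10⁻⁸·9.355×10⁹/1120.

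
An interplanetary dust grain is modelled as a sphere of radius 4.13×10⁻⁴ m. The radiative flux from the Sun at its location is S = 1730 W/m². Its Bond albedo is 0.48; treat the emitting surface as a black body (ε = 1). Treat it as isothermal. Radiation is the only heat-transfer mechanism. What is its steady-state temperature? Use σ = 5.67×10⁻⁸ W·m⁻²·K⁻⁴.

At equilibrium, absorbed power = emitted power.
Absorbing cross-section = πr² = 5.359×10⁻⁷ m²; emitting surface = 4πr² = 2.143×10⁻⁶ m² (ratio 4).
(1−a)S·A_cross = εσ·A_surf·T⁴  ⇒  T⁴ = (1−a)S/(4σ).
T⁴ = 0.520·1730/(4·5.67×10⁻⁸) = 3.966×10⁹ K⁴.
T = (3.966×10⁹)^(1/4).

T ≈ 251 K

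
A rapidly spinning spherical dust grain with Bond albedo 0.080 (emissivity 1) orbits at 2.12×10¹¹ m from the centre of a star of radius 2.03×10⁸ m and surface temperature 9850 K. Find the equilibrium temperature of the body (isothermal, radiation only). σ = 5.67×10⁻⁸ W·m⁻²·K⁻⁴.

The star's surface emits σT_*⁴; at distance d the flux is S = σT_*⁴(R_*/d)².
S = 5.67×10⁻⁸·(9850)⁴·(2.03×10⁸/2.12×10¹¹)² = 489.4 W/m².
For an isothermal sphere T⁴ = (1−a)S/(4σ) = 1.985×10⁹ K⁴.

T ≈ 211 K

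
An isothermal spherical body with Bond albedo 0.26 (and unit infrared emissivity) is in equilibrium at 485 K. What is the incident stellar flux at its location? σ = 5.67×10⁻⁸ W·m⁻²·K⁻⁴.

(1−a)S·πr² = σ·4πr²·T⁴ ⇒ S = 4σT⁴/(1−a).
S = 4·5.67×10⁻⁸·5.533×10¹⁰/0.740.

S ≈ 17000 W/m²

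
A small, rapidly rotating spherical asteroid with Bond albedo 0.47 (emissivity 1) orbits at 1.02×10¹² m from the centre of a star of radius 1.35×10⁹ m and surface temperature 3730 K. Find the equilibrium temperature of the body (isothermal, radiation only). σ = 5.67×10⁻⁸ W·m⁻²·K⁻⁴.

T ≈ 81.9 K

The star's surface emits σT_*⁴; at distance d the flux is S = σT_*⁴(R_*/d)².
S = 5.67×10⁻⁸·(3730)⁴·(1.35×10⁹/1.02×10¹²)² = 19.23 W/m².
For an isothermal sphere T⁴ = (1−a)S/(4σ) = 4.493×10⁷ K⁴.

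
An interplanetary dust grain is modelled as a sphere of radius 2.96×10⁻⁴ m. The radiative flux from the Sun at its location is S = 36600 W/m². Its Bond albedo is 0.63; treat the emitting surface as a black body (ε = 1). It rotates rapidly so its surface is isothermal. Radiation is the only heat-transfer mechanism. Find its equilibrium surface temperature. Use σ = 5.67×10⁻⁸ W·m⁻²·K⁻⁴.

T ≈ 494 K

At equilibrium, absorbed power = emitted power.
Absorbing cross-section = πr² = 2.753×10⁻⁷ m²; emitting surface = 4πr² = 1.101×10⁻⁶ m² (ratio 4).
(1−a)S·A_cross = εσ·A_surf·T⁴  ⇒  T⁴ = (1−a)S/(4σ).
T⁴ = 0.370·36600/(4·5.67×10⁻⁸) = 5.971×10¹⁰ K⁴.
T = (5.971×10¹⁰)^(1/4).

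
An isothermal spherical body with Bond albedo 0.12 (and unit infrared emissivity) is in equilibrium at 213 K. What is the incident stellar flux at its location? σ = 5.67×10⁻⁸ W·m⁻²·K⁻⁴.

S ≈ 530 W/m²

(1−a)S·πr² = σ·4πr²·T⁴ ⇒ S = 4σT⁴/(1−a).
S = 4·5.67×10⁻⁸·2.058×10⁹/0.880.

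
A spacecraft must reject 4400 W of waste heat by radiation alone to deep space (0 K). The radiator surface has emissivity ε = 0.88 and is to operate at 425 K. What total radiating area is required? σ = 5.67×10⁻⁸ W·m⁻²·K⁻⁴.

A ≈ 2.70 m²

P = εσA T⁴ ⇒ A = P/(εσT⁴).
T⁴ = 3.263×10¹⁰ K⁴.
A = 4400/(0.88 × 5.67×10⁻⁸ × 3.263×10¹⁰).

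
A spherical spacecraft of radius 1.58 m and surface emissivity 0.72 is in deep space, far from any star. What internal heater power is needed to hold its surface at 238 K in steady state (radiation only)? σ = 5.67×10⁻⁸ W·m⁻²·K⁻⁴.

P ≈ 4110 W

P = εσ·4πr²·T⁴.
4πr² = 31.37 m²; T⁴ = 3.209×10⁹ K⁴.
P = 0.72·5.67×10⁻⁸·31.37·3.209×10⁹.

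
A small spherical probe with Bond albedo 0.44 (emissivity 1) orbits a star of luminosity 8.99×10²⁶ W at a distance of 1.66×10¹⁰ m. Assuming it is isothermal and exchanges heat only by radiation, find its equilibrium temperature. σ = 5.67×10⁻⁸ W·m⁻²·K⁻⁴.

T ≈ 895 K

First find the stellar flux at distance d: S = L/(4πd²) = 8.99×10²⁶/(4π·(1.66×10¹⁰)²) = 2.596×10⁵ W/m².
For an isothermal sphere, absorbed (1−a)S·πr² = emitted σ·4πr²·T⁴, so T⁴ = (1−a)S/(4σ).
T⁴ = 0.560·2.596×10⁵/(4·5.67×10⁻⁸) = 6.410×10¹¹ K⁴.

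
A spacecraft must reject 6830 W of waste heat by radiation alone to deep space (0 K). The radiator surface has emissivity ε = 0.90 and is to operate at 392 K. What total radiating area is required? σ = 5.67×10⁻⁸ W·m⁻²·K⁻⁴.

P = εσA T⁴ ⇒ A = P/(εσT⁴).
T⁴ = 2.361×10¹⁰ K⁴.
A = 6830/(0.90 × 5.67×10⁻⁸ × 2.361×10¹⁰).

A ≈ 5.67 m²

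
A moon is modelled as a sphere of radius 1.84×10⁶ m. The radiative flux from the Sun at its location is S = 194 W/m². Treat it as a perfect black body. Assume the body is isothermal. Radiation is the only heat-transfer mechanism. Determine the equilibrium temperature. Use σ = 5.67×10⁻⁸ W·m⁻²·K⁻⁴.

At equilibrium, absorbed power = emitted power.
Absorbing cross-section = πr² = 1.064×10¹³ m²; emitting surface = 4πr² = 4.254×10¹³ m² (ratio 4).
S·A_cross = εσ·A_surf·T⁴  ⇒  T⁴ = S/(4σ).
T⁴ = 1.00·194/(4·5.67×10⁻⁸) = 8.554×10⁸ K⁴.
T = (8.554×10⁸)^(1/4).

T ≈ 171 K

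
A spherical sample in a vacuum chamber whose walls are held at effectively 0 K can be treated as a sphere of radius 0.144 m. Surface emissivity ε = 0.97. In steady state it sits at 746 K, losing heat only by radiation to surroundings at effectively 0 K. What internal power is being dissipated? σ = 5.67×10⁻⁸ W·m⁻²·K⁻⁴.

P ≈ 4440 W

Steady state: P = εσA T⁴.
A = 4πr² = 0.2606 m²; T⁴ = (746)⁴ = 3.097×10¹¹ K⁴.
P = 0.97 × 5.67×10⁻⁸ × 0.2606 × 3.097×10¹¹.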